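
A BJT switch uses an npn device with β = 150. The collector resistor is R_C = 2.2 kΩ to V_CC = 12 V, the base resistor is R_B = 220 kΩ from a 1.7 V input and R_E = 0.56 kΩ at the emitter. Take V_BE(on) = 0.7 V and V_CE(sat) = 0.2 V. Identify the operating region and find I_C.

active; I_C ≈ 0.49 mA

Assume active. Base-emitter loop: I_B = (V_BB − V_BE)/(R_B + (β+1)R_E) = (1.7 − 0.7)/(220 + 151×0.56) = 0.00328 mA.
I_C = β·I_B = 150×0.00328 = 0.493 mA.
V_CE = V_CC − I_C·R_C − I_E·R_E = 12 − 0.493×2.2 − 0.496×0.56 = 10.6 V > V_CE(sat), so the active-region assumption holds.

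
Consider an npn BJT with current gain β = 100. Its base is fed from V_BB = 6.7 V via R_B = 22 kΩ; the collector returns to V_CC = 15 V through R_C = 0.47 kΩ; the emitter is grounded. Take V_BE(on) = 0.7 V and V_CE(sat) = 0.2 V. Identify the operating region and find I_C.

Assume active. Base-emitter loop: I_B = (V_BB − V_BE)/R_B = (6.7 − 0.7)/22 = 0.273 mA.
I_C = β·I_B = 100×0.273 = 27.3 mA.
V_CE = V_CC − I_C·R_C = 15 − 27.3×0.47 = 2.18 V > V_CE(sat), so the active-region assumption holds.

active; I_C ≈ 27 mA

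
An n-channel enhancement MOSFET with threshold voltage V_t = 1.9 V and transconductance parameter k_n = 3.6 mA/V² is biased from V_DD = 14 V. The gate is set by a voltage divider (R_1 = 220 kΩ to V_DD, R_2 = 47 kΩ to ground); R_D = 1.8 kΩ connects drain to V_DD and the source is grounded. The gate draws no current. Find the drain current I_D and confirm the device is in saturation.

V_G = V_DD·R_2/(R_1+R_2) = 14×47/267 = 2.46 V. With the source grounded, V_GS = V_G = 2.46 V.
Assume saturation: I_D = (k_n/2)(V_GS − V_t)² = (3.6/2)×(2.46 − 1.9)² = 1.8×0.564² = 0.573 mA.
V_DS = V_DD − I_D·R_D = 14 − 0.573×1.8 = 13 V.
Saturation requires V_DS ≥ V_GS − V_t = 0.564 V; 13 ≥ 0.564 ✓.

I_D ≈ 0.57 mA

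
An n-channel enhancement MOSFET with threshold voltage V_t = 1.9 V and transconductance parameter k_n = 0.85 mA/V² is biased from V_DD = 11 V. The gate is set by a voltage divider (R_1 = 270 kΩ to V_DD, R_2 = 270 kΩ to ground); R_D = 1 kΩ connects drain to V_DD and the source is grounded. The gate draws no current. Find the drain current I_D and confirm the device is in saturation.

V_G = V_DD·R_2/(R_1+R_2) = 11×270/540 = 5.5 V. With the source grounded, V_GS = V_G = 5.5 V.
Assume saturation: I_D = (k_n/2)(V_GS − V_t)² = (0.85/2)×(5.5 − 1.9)² = 0.425×3.6² = 5.51 mA.
V_DS = V_DD − I_D·R_D = 11 − 5.51×1 = 5.49 V.
Saturation requires V_DS ≥ V_GS − V_t = 3.6 V; 5.49 ≥ 3.6 ✓.

I_D ≈ 5.5 mA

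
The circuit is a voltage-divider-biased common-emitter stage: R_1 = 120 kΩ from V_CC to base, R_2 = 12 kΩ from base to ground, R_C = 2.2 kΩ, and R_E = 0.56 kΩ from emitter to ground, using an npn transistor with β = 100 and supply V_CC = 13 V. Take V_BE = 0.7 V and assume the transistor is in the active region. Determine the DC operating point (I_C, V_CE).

I_C ≈ 0.71 mA, V_CE ≈ 11 V

Thevenize the base divider: V_Th = V_CC·R_2/(R_1+R_2) = 13×12/132 = 1.18 V, R_Th = R_1‖R_2 = 10.9 kΩ.
Base-emitter loop: V_Th = I_B·R_Th + V_BE + (β+1)I_B·R_E, so I_B = (1.18 − 0.7) / (10.9 + 101×0.56) = 0.00714 mA.
I_C = β·I_B = 100×0.00714 = 0.714 mA, and I_E = (β+1)I_B = 0.721 mA.
V_CE = V_CC − I_C·R_C − I_E·R_E = 13 − 0.714×2.2 − 0.721×0.56 = 11 V.
V_CE = 11 V > 0.2 V confirms active-region operation.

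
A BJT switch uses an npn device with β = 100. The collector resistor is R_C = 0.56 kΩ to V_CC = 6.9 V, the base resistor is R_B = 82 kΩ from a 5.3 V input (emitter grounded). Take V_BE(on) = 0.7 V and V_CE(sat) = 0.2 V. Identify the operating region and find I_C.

active; I_C ≈ 5.6 mA

Assume active. Base-emitter loop: I_B = (V_BB − V_BE)/R_B = (5.3 − 0.7)/82 = 0.0561 mA.
I_C = β·I_B = 100×0.0561 = 5.61 mA.
V_CE = V_CC − I_C·R_C = 6.9 − 5.61×0.56 = 3.76 V > V_CE(sat), so the active-region assumption holds.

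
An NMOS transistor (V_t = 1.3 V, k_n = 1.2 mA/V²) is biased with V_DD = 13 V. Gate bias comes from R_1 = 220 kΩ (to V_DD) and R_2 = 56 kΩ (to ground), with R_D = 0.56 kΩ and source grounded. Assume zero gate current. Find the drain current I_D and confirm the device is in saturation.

I_D ≈ 1.1 mA

V_G = V_DD·R_2/(R_1+R_2) = 13×56/276 = 2.64 V. With the source grounded, V_GS = V_G = 2.64 V.
Assume saturation: I_D = (k_n/2)(V_GS − V_t)² = (1.2/2)×(2.64 − 1.3)² = 0.6×1.34² = 1.07 mA.
V_DS = V_DD − I_D·R_D = 13 − 1.07×0.56 = 12.4 V.
Saturation requires V_DS ≥ V_GS − V_t = 1.34 V; 12.4 ≥ 1.34 ✓.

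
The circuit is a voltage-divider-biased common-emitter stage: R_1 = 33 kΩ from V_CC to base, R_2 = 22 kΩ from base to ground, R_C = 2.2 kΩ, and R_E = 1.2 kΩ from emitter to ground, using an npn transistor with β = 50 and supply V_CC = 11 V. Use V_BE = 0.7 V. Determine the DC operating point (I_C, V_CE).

Thevenize the base divider: V_Th = V_CC·R_2/(R_1+R_2) = 11×22/55 = 4.4 V, R_Th = R_1‖R_2 = 13.2 kΩ.
Base-emitter loop: V_Th = I_B·R_Th + V_BE + (β+1)I_B·R_E, so I_B = (4.4 − 0.7) / (13.2 + 51×1.2) = 0.0497 mA.
I_C = β·I_B = 50×0.0497 = 2.49 mA, and I_E = (β+1)I_B = 2.54 mA.
V_CE = V_CC − I_C·R_C − I_E·R_E = 11 − 2.49×2.2 − 2.54×1.2 = 2.49 V.
V_CE = 2.49 V > 0.2 V confirms active-region operation.

I_C ≈ 2.5 mA, V_CE ≈ 2.5 V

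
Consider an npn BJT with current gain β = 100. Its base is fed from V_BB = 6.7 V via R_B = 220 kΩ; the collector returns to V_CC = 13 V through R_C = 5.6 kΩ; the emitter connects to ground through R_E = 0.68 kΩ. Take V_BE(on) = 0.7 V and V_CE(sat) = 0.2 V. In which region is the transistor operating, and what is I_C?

Assume active: I_B = (6.7 − 0.7)/(220 + 101×0.68) = 0.0208 mA, I_C = β·I_B = 2.08 mA.
Then V_CE = 13 − 2.08×5.6 − 2.1×0.68 = -0.0666 V < 0.2 V — the active assumption fails.
Re-solve with V_CE = 0.2 V. KCL at the emitter: V_E/R_E = (V_BB−0.7−V_E)/R_B + (V_CC−0.2−V_E)/R_C, giving V_E = 1.4 V.
I_C = (V_CC − 0.2 − V_E)/R_C = (12.8 − 1.4)/5.6 = 2.04 mA.
Check: I_B = (6 − 1.4)/220 = 0.0209 mA, and β·I_B = 2.09 mA > I_C, confirming saturation.

saturation; I_C ≈ 2 mA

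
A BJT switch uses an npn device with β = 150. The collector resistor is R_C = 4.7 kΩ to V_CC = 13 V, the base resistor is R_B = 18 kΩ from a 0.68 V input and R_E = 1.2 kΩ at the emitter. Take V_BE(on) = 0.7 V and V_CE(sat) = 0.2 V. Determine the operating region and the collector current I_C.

V_BB = 0.68 V ≤ V_BE(on) = 0.7 V, so the base-emitter junction is not forward biased.
The transistor is in cutoff: I_B = I_C = 0.

cutoff; I_C ≈ 0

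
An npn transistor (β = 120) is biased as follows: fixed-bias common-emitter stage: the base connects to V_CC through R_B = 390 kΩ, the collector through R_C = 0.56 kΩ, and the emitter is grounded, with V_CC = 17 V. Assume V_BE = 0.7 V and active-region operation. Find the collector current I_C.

Base loop: V_CC = I_B·R_B + V_BE, so I_B = (17 − 0.7)/390 kΩ = 0.0418 mA.
In the active region I_C = β·I_B = 120 × 0.0418 = 5.02 mA.
Collector loop: V_CE = V_CC − I_C·R_C = 17 − 5.02×0.56 = 14.2 V.
Since V_CE = 14.2 V > V_CE(sat) ≈ 0.2 V, the transistor is in the active region as assumed.

I_C ≈ 5 mA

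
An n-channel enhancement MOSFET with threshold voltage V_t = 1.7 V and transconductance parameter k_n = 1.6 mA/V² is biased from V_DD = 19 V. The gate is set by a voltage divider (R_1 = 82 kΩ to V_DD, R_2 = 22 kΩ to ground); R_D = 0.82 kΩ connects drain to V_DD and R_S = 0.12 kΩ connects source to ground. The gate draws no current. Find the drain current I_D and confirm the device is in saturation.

I_D ≈ 3.1 mA

V_G = V_DD·R_2/(R_1+R_2) = 19×22/104 = 4.02 V.
Assume saturation: I_D = (k_n/2)(V_GS − V_t)² with V_GS = V_G − I_D·R_S = 4.02 − 0.12·I_D.
Substituting gives 0.0115·I_D² − 1.45·I_D + 4.3 = 0, with roots I_D = 3.05 or 122 mA.
The root I_D = 122 mA gives V_GS = -10.7 V ≤ V_t, so take I_D = 3.05 mA.
Then V_GS = 3.65 V and V_DS = V_DD − I_D(R_D+R_S) = 19 − 3.05×0.94 = 16.1 V.
Saturation requires V_DS ≥ V_GS − V_t = 1.95 V; 16.1 ≥ 1.95 ✓.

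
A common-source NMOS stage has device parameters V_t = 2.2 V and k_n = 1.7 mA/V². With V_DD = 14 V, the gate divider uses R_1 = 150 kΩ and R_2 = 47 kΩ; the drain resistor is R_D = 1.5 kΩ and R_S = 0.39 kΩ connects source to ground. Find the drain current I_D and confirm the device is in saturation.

I_D ≈ 0.66 mA

V_G = V_DD·R_2/(R_1+R_2) = 14×47/197 = 3.34 V.
Assume saturation: I_D = (k_n/2)(V_GS − V_t)² with V_GS = V_G − I_D·R_S = 3.34 − 0.39·I_D.
Substituting gives 0.129·I_D² − 1.76·I_D + 1.1 = 0, with roots I_D = 0.661 or 12.9 mA.
The root I_D = 12.9 mA gives V_GS = -1.7 V ≤ V_t, so take I_D = 0.661 mA.
Then V_GS = 3.08 V and V_DS = V_DD − I_D(R_D+R_S) = 14 − 0.661×1.89 = 12.7 V.
Saturation requires V_DS ≥ V_GS − V_t = 0.882 V; 12.7 ≥ 0.882 ✓.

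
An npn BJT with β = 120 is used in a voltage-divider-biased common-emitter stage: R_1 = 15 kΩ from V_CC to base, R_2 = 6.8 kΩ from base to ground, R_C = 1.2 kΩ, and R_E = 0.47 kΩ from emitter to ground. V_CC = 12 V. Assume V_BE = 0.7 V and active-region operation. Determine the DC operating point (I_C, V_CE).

I_C ≈ 5.9 mA, V_CE ≈ 2.1 V

Thevenize the base divider: V_Th = V_CC·R_2/(R_1+R_2) = 12×6.8/21.8 = 3.74 V, R_Th = R_1‖R_2 = 4.68 kΩ.
Base-emitter loop: V_Th = I_B·R_Th + V_BE + (β+1)I_B·R_E, so I_B = (3.74 − 0.7) / (4.68 + 121×0.47) = 0.0494 mA.
I_C = β·I_B = 120×0.0494 = 5.93 mA, and I_E = (β+1)I_B = 5.98 mA.
V_CE = V_CC − I_C·R_C − I_E·R_E = 12 − 5.93×1.2 − 5.98×0.47 = 2.07 V.
V_CE = 2.07 V > 0.2 V confirms active-region operation.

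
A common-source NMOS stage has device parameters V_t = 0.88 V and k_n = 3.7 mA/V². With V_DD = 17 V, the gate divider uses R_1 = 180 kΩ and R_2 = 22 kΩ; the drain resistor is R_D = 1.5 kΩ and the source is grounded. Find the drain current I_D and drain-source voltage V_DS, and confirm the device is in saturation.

I_D ≈ 1.7 mA, V_DS ≈ 14 V

V_G = V_DD·R_2/(R_1+R_2) = 17×22/202 = 1.85 V. With the source grounded, V_GS = V_G = 1.85 V.
Assume saturation: I_D = (k_n/2)(V_GS − V_t)² = (3.7/2)×(1.85 − 0.88)² = 1.85×0.971² = 1.75 mA.
V_DS = V_DD − I_D·R_D = 17 − 1.75×1.5 = 14.4 V.
Saturation requires V_DS ≥ V_GS − V_t = 0.971 V; 14.4 ≥ 0.971 ✓.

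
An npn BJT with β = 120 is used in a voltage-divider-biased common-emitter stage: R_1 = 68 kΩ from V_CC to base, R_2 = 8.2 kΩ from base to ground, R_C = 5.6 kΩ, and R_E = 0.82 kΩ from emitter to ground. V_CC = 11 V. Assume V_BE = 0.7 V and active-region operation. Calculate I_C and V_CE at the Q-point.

I_C ≈ 0.54 mA, V_CE ≈ 7.5 V

Thevenize the base divider: V_Th = V_CC·R_2/(R_1+R_2) = 11×8.2/76.2 = 1.18 V, R_Th = R_1‖R_2 = 7.32 kΩ.
Base-emitter loop: V_Th = I_B·R_Th + V_BE + (β+1)I_B·R_E, so I_B = (1.18 − 0.7) / (7.32 + 121×0.82) = 0.00454 mA.
I_C = β·I_B = 120×0.00454 = 0.545 mA, and I_E = (β+1)I_B = 0.549 mA.
V_CE = V_CC − I_C·R_C − I_E·R_E = 11 − 0.545×5.6 − 0.549×0.82 = 7.5 V.
V_CE = 7.5 V > 0.2 V confirms active-region operation.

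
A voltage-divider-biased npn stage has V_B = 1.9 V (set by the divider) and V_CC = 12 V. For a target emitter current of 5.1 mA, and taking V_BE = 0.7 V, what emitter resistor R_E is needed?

R_E ≈ 0.24 kΩ

V_E = V_B − V_BE = 1.9 − 0.7 = 1.2 V.
R_E = V_E / I_E = 1.2 / 5.1 = 0.235 kΩ.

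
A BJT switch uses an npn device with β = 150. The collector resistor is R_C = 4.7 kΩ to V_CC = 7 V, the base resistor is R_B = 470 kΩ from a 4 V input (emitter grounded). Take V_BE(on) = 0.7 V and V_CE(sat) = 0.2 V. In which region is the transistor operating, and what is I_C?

Assume active. Base-emitter loop: I_B = (V_BB − V_BE)/R_B = (4 − 0.7)/470 = 0.00702 mA.
I_C = β·I_B = 150×0.00702 = 1.05 mA.
V_CE = V_CC − I_C·R_C = 7 − 1.05×4.7 = 2.05 V > V_CE(sat), so the active-region assumption holds.

active; I_C ≈ 1.1 mA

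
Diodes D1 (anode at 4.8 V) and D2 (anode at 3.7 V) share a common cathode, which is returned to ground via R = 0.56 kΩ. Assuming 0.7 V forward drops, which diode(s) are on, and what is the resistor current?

Assume both conduct. Then node N would need to be at both 4.8−0.7 = 4.1 V and 3.7−0.7 = 3 V, which is impossible.
Assume only D1 conducts: V_N = 4.8 − 0.7 = 4.1 V, so I_R = 4.1/0.56 = 7.32 mA.
Check D2: its anode-to-cathode voltage is 3.7 − 4.1 = -0.4 V < 0.7 V, so it is off. The assumption is consistent.

Only D1 conducts; I_R ≈ 7.3 mA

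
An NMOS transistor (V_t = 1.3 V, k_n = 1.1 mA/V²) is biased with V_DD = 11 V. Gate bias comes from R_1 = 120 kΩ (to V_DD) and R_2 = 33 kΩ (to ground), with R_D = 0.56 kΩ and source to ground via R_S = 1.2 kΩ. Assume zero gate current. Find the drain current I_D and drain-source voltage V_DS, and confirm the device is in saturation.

I_D ≈ 0.29 mA, V_DS ≈ 10 V

V_G = V_DD·R_2/(R_1+R_2) = 11×33/153 = 2.37 V.
Assume saturation: I_D = (k_n/2)(V_GS − V_t)² with V_GS = V_G − I_D·R_S = 2.37 − 1.2·I_D.
Substituting gives 0.792·I_D² − 2.42·I_D + 0.633 = 0, with roots I_D = 0.289 or 2.76 mA.
The root I_D = 2.76 mA gives V_GS = -0.94 V ≤ V_t, so take I_D = 0.289 mA.
Then V_GS = 2.03 V and V_DS = V_DD − I_D(R_D+R_S) = 11 − 0.289×1.76 = 10.5 V.
Saturation requires V_DS ≥ V_GS − V_t = 0.725 V; 10.5 ≥ 0.725 ✓.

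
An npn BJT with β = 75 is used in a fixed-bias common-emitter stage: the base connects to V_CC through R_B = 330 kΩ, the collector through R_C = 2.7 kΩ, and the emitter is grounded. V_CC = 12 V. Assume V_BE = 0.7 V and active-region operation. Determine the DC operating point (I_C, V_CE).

I_C ≈ 2.6 mA, V_CE ≈ 5.1 V

Base loop: V_CC = I_B·R_B + V_BE, so I_B = (12 − 0.7)/330 kΩ = 0.0342 mA.
In the active region I_C = β·I_B = 75 × 0.0342 = 2.57 mA.
Collector loop: V_CE = V_CC − I_C·R_C = 12 − 2.57×2.7 = 5.07 V.
Since V_CE = 5.07 V > V_CE(sat) ≈ 0.2 V, the transistor is in the active region as assumed.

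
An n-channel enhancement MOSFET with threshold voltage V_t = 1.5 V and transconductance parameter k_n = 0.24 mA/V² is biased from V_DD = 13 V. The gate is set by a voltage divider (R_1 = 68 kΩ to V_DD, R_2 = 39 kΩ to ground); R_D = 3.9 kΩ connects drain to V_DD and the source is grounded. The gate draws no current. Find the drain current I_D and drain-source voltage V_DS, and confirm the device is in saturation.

I_D ≈ 1.3 mA, V_DS ≈ 8.1 V

V_G = V_DD·R_2/(R_1+R_2) = 13×39/107 = 4.74 V. With the source grounded, V_GS = V_G = 4.74 V.
Assume saturation: I_D = (k_n/2)(V_GS − V_t)² = (0.24/2)×(4.74 − 1.5)² = 0.12×3.24² = 1.26 mA.
V_DS = V_DD − I_D·R_D = 13 − 1.26×3.9 = 8.09 V.
Saturation requires V_DS ≥ V_GS − V_t = 3.24 V; 8.09 ≥ 3.24 ✓.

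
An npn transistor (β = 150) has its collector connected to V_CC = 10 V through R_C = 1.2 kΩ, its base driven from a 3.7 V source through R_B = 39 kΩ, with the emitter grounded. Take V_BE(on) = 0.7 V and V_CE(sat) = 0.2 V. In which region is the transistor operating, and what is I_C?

Assume active: I_B = (3.7 − 0.7)/39 = 0.0769 mA, giving I_C = β·I_B = 11.5 mA.
But then V_CE = 10 − 11.5×1.2 = -3.85 V < V_CE(sat) = 0.2 V — impossible in the active region.
So the transistor is saturated. With V_CE = 0.2 V, I_C = (V_CC − 0.2)/R_C = 9.8/1.2 = 8.17 mA.
Check: β·I_B = 11.5 mA > I_C = 8.17 mA, confirming saturation.

saturation; I_C ≈ 8.2 mA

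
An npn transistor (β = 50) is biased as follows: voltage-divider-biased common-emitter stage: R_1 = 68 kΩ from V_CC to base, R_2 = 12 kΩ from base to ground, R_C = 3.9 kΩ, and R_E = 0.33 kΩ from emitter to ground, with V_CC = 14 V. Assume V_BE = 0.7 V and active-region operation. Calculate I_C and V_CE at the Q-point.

I_C ≈ 2.6 mA, V_CE ≈ 3 V

Thevenize the base divider: V_Th = V_CC·R_2/(R_1+R_2) = 14×12/80 = 2.1 V, R_Th = R_1‖R_2 = 10.2 kΩ.
Base-emitter loop: V_Th = I_B·R_Th + V_BE + (β+1)I_B·R_E, so I_B = (2.1 − 0.7) / (10.2 + 51×0.33) = 0.0518 mA.
I_C = β·I_B = 50×0.0518 = 2.59 mA, and I_E = (β+1)I_B = 2.64 mA.
V_CE = V_CC − I_C·R_C − I_E·R_E = 14 − 2.59×3.9 − 2.64×0.33 = 3.03 V.
V_CE = 3.03 V > 0.2 V confirms active-region operation.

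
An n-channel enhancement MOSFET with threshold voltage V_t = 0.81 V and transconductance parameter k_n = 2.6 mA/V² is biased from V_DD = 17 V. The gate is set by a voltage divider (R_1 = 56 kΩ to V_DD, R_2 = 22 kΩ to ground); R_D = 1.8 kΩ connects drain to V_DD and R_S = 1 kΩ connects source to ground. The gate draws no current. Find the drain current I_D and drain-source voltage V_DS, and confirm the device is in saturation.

I_D ≈ 2.6 mA, V_DS ≈ 9.8 V

V_G = V_DD·R_2/(R_1+R_2) = 17×22/78 = 4.79 V.
Assume saturation: I_D = (k_n/2)(V_GS − V_t)² with V_GS = V_G − I_D·R_S = 4.79 − 1·I_D.
Substituting gives 1.3·I_D² − 11.4·I_D + 20.6 = 0, with roots I_D = 2.58 or 6.16 mA.
The root I_D = 6.16 mA gives V_GS = -1.37 V ≤ V_t, so take I_D = 2.58 mA.
Then V_GS = 2.22 V and V_DS = V_DD − I_D(R_D+R_S) = 17 − 2.58×2.8 = 9.78 V.
Saturation requires V_DS ≥ V_GS − V_t = 1.41 V; 9.78 ≥ 1.41 ✓.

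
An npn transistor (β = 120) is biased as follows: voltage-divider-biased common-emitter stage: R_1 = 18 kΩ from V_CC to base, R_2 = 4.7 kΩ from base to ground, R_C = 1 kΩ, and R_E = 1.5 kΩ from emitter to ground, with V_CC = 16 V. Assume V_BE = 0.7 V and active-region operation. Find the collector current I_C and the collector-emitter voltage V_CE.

Thevenize the base divider: V_Th = V_CC·R_2/(R_1+R_2) = 16×4.7/22.7 = 3.31 V, R_Th = R_1‖R_2 = 3.73 kΩ.
Base-emitter loop: V_Th = I_B·R_Th + V_BE + (β+1)I_B·R_E, so I_B = (3.31 − 0.7) / (3.73 + 121×1.5) = 0.0141 mA.
I_C = β·I_B = 120×0.0141 = 1.69 mA, and I_E = (β+1)I_B = 1.71 mA.
V_CE = V_CC − I_C·R_C − I_E·R_E = 16 − 1.69×1 − 1.71×1.5 = 11.7 V.
V_CE = 11.7 V > 0.2 V confirms active-region operation.

I_C ≈ 1.7 mA, V_CE ≈ 12 V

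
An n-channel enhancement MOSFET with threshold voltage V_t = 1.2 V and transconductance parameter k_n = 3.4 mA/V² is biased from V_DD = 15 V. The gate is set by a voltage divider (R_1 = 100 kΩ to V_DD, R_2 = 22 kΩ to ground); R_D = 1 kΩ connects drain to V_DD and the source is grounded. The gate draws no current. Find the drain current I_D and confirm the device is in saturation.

I_D ≈ 3.9 mA

V_G = V_DD·R_2/(R_1+R_2) = 15×22/122 = 2.7 V. With the source grounded, V_GS = V_G = 2.7 V.
Assume saturation: I_D = (k_n/2)(V_GS − V_t)² = (3.4/2)×(2.7 − 1.2)² = 1.7×1.5² = 3.85 mA.
V_DS = V_DD − I_D·R_D = 15 − 3.85×1 = 11.1 V.
Saturation requires V_DS ≥ V_GS − V_t = 1.5 V; 11.1 ≥ 1.5 ✓.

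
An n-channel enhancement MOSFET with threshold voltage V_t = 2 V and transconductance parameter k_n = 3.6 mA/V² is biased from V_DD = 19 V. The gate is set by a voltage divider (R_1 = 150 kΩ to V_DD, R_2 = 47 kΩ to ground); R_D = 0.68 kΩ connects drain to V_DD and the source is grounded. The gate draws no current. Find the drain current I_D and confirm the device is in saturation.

I_D ≈ 12 mA

V_G = V_DD·R_2/(R_1+R_2) = 19×47/197 = 4.53 V. With the source grounded, V_GS = V_G = 4.53 V.
Assume saturation: I_D = (k_n/2)(V_GS − V_t)² = (3.6/2)×(4.53 − 2)² = 1.8×2.53² = 11.5 mA.
V_DS = V_DD − I_D·R_D = 19 − 11.5×0.68 = 11.1 V.
Saturation requires V_DS ≥ V_GS − V_t = 2.53 V; 11.1 ≥ 2.53 ✓.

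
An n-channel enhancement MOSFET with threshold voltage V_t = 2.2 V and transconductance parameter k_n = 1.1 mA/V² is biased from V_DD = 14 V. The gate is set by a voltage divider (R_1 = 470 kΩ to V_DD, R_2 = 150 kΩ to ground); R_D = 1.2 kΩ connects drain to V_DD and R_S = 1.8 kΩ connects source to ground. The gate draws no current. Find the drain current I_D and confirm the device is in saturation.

V_G = V_DD·R_2/(R_1+R_2) = 14×150/620 = 3.39 V.
Assume saturation: I_D = (k_n/2)(V_GS − V_t)² with V_GS = V_G − I_D·R_S = 3.39 − 1.8·I_D.
Substituting gives 1.78·I_D² − 3.35·I_D + 0.775 = 0, with roots I_D = 0.27 or 1.61 mA.
The root I_D = 1.61 mA gives V_GS = 0.489 V ≤ V_t, so take I_D = 0.27 mA.
Then V_GS = 2.9 V and V_DS = V_DD − I_D(R_D+R_S) = 14 − 0.27×3 = 13.2 V.
Saturation requires V_DS ≥ V_GS − V_t = 0.701 V; 13.2 ≥ 0.701 ✓.

I_D ≈ 0.27 mA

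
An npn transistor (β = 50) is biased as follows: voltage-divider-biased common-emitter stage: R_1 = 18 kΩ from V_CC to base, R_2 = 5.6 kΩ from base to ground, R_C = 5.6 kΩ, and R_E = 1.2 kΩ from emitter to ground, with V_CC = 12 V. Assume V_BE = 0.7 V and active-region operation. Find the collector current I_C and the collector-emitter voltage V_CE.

I_C ≈ 1.6 mA, V_CE ≈ 0.81 V

Thevenize the base divider: V_Th = V_CC·R_2/(R_1+R_2) = 12×5.6/23.6 = 2.85 V, R_Th = R_1‖R_2 = 4.27 kΩ.
Base-emitter loop: V_Th = I_B·R_Th + V_BE + (β+1)I_B·R_E, so I_B = (2.85 − 0.7) / (4.27 + 51×1.2) = 0.0328 mA.
I_C = β·I_B = 50×0.0328 = 1.64 mA, and I_E = (β+1)I_B = 1.67 mA.
V_CE = V_CC − I_C·R_C − I_E·R_E = 12 − 1.64×5.6 − 1.67×1.2 = 0.809 V.
V_CE = 0.809 V > 0.2 V confirms active-region operation.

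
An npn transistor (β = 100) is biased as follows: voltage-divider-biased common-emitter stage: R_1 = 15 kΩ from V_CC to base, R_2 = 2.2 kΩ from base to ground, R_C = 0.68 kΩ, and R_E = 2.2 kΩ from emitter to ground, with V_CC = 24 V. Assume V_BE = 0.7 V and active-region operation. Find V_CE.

Thevenize the base divider: V_Th = V_CC·R_2/(R_1+R_2) = 24×2.2/17.2 = 3.07 V, R_Th = R_1‖R_2 = 1.92 kΩ.
Base-emitter loop: V_Th = I_B·R_Th + V_BE + (β+1)I_B·R_E, so I_B = (3.07 − 0.7) / (1.92 + 101×2.2) = 0.0106 mA.
I_C = β·I_B = 100×0.0106 = 1.06 mA, and I_E = (β+1)I_B = 1.07 mA.
V_CE = V_CC − I_C·R_C − I_E·R_E = 24 − 1.06×0.68 − 1.07×2.2 = 20.9 V.
V_CE = 20.9 V > 0.2 V confirms active-region operation.

V_CE ≈ 21 V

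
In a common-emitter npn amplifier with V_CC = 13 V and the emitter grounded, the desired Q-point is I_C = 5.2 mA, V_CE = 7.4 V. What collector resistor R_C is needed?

R_C ≈ 1.1 kΩ

Collector loop: V_CC = I_C·R_C + V_CE.
R_C = (V_CC − V_CE)/I_C = (13 − 7.4)/5.2 = 1.08 kΩ.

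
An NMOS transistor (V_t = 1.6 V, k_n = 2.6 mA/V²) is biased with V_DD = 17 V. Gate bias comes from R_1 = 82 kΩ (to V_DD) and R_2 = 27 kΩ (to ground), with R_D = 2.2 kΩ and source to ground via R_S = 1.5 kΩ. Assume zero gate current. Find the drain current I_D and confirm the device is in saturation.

V_G = V_DD·R_2/(R_1+R_2) = 17×27/109 = 4.21 V.
Assume saturation: I_D = (k_n/2)(V_GS − V_t)² with V_GS = V_G − I_D·R_S = 4.21 − 1.5·I_D.
Substituting gives 2.93·I_D² − 11.2·I_D + 8.86 = 0, with roots I_D = 1.12 or 2.7 mA.
The root I_D = 2.7 mA gives V_GS = 0.158 V ≤ V_t, so take I_D = 1.12 mA.
Then V_GS = 2.53 V and V_DS = V_DD − I_D(R_D+R_S) = 17 − 1.12×3.7 = 12.9 V.
Saturation requires V_DS ≥ V_GS − V_t = 0.929 V; 12.9 ≥ 0.929 ✓.

I_D ≈ 1.1 mA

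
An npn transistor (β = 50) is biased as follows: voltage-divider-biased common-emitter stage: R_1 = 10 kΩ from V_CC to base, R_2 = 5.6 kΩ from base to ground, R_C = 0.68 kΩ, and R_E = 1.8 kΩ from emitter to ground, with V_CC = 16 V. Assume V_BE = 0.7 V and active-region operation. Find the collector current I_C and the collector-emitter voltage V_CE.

I_C ≈ 2.6 mA, V_CE ≈ 9.3 V

Thevenize the base divider: V_Th = V_CC·R_2/(R_1+R_2) = 16×5.6/15.6 = 5.74 V, R_Th = R_1‖R_2 = 3.59 kΩ.
Base-emitter loop: V_Th = I_B·R_Th + V_BE + (β+1)I_B·R_E, so I_B = (5.74 − 0.7) / (3.59 + 51×1.8) = 0.0529 mA.
I_C = β·I_B = 50×0.0529 = 2.64 mA, and I_E = (β+1)I_B = 2.7 mA.
V_CE = V_CC − I_C·R_C − I_E·R_E = 16 − 2.64×0.68 − 2.7×1.8 = 9.35 V.
V_CE = 9.35 V > 0.2 V confirms active-region operation.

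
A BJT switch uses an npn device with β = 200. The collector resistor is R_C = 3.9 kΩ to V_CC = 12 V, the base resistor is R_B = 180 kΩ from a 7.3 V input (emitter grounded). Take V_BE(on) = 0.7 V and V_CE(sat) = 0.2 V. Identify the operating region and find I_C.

Assume active: I_B = (7.3 − 0.7)/180 = 0.0367 mA, giving I_C = β·I_B = 7.33 mA.
But then V_CE = 12 − 7.33×3.9 = -16.6 V < V_CE(sat) = 0.2 V — impossible in the active region.
So the transistor is saturated. With V_CE = 0.2 V, I_C = (V_CC − 0.2)/R_C = 11.8/3.9 = 3.03 mA.
Check: β·I_B = 7.33 mA > I_C = 3.03 mA, confirming saturation.

saturation; I_C ≈ 3 mA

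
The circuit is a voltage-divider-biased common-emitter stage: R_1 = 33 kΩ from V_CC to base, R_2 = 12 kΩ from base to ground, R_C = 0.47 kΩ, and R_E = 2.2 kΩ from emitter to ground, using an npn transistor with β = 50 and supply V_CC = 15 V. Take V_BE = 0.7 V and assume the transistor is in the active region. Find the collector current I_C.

Thevenize the base divider: V_Th = V_CC·R_2/(R_1+R_2) = 15×12/45 = 4 V, R_Th = R_1‖R_2 = 8.8 kΩ.
Base-emitter loop: V_Th = I_B·R_Th + V_BE + (β+1)I_B·R_E, so I_B = (4 − 0.7) / (8.8 + 51×2.2) = 0.0273 mA.
I_C = β·I_B = 50×0.0273 = 1.36 mA, and I_E = (β+1)I_B = 1.39 mA.
V_CE = V_CC − I_C·R_C − I_E·R_E = 15 − 1.36×0.47 − 1.39×2.2 = 11.3 V.
V_CE = 11.3 V > 0.2 V confirms active-region operation.

I_C ≈ 1.4 mA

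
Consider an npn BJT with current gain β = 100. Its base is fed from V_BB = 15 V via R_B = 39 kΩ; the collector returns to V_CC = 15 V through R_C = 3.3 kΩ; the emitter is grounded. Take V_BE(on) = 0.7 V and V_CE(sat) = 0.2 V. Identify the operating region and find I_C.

saturation; I_C ≈ 4.5 mA

Assume active: I_B = (15 − 0.7)/39 = 0.367 mA, giving I_C = β·I_B = 36.7 mA.
But then V_CE = 15 − 36.7×3.3 = -106 V < V_CE(sat) = 0.2 V — impossible in the active region.
So the transistor is saturated. With V_CE = 0.2 V, I_C = (V_CC − 0.2)/R_C = 14.8/3.3 = 4.48 mA.
Check: β·I_B = 36.7 mA > I_C = 4.48 mA, confirming saturation.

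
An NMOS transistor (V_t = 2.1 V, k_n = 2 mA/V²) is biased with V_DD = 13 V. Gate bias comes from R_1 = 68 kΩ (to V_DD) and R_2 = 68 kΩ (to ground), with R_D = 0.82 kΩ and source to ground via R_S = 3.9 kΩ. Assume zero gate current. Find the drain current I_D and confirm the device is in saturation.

I_D ≈ 0.89 mA

V_G = V_DD·R_2/(R_1+R_2) = 13×68/136 = 6.5 V.
Assume saturation: I_D = (k_n/2)(V_GS − V_t)² with V_GS = V_G − I_D·R_S = 6.5 − 3.9·I_D.
Substituting gives 15.2·I_D² − 35.3·I_D + 19.4 = 0, with roots I_D = 0.887 or 1.44 mA.
The root I_D = 1.44 mA gives V_GS = 0.902 V ≤ V_t, so take I_D = 0.887 mA.
Then V_GS = 3.04 V and V_DS = V_DD − I_D(R_D+R_S) = 13 − 0.887×4.72 = 8.81 V.
Saturation requires V_DS ≥ V_GS − V_t = 0.942 V; 8.81 ≥ 0.942 ✓.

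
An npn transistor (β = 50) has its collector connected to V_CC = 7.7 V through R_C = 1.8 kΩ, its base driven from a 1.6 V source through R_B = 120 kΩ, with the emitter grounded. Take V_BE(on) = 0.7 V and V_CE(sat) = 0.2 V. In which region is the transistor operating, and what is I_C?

active; I_C ≈ 0.38 mA

Assume active. Base-emitter loop: I_B = (V_BB − V_BE)/R_B = (1.6 − 0.7)/120 = 0.0075 mA.
I_C = β·I_B = 50×0.0075 = 0.375 mA.
V_CE = V_CC − I_C·R_C = 7.7 − 0.375×1.8 = 7.03 V > V_CE(sat), so the active-region assumption holds.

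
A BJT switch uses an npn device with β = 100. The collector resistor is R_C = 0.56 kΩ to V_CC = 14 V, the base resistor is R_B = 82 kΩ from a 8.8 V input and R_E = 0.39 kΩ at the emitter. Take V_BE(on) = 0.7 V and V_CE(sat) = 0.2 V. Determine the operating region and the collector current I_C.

Assume active. Base-emitter loop: I_B = (V_BB − V_BE)/(R_B + (β+1)R_E) = (8.8 − 0.7)/(82 + 101×0.39) = 0.0667 mA.
I_C = β·I_B = 100×0.0667 = 6.67 mA.
V_CE = V_CC − I_C·R_C − I_E·R_E = 14 − 6.67×0.56 − 6.74×0.39 = 7.63 V > V_CE(sat), so the active-region assumption holds.

active; I_C ≈ 6.7 mA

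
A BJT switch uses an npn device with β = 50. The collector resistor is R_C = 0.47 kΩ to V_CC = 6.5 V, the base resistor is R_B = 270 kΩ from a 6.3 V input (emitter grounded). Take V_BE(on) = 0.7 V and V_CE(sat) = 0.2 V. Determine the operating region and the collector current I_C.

active; I_C ≈ 1 mA

Assume active. Base-emitter loop: I_B = (V_BB − V_BE)/R_B = (6.3 − 0.7)/270 = 0.0207 mA.
I_C = β·I_B = 50×0.0207 = 1.04 mA.
V_CE = V_CC − I_C·R_C = 6.5 − 1.04×0.47 = 6.01 V > V_CE(sat), so the active-region assumption holds.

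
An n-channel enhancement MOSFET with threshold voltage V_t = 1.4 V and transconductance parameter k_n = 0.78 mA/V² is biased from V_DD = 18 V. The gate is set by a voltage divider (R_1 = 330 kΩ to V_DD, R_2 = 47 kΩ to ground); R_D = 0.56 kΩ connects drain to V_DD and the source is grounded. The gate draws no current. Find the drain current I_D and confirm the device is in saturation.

V_G = V_DD·R_2/(R_1+R_2) = 18×47/377 = 2.24 V. With the source grounded, V_GS = V_G = 2.24 V.
Assume saturation: I_D = (k_n/2)(V_GS − V_t)² = (0.78/2)×(2.24 − 1.4)² = 0.39×0.844² = 0.278 mA.
V_DS = V_DD − I_D·R_D = 18 − 0.278×0.56 = 17.8 V.
Saturation requires V_DS ≥ V_GS − V_t = 0.844 V; 17.8 ≥ 0.844 ✓.

I_D ≈ 0.28 mA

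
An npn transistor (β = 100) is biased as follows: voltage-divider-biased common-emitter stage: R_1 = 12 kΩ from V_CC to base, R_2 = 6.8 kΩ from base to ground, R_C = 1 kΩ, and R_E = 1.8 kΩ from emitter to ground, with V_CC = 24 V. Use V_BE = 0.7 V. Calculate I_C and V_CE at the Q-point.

I_C ≈ 4.3 mA, V_CE ≈ 12 V

Thevenize the base divider: V_Th = V_CC·R_2/(R_1+R_2) = 24×6.8/18.8 = 8.68 V, R_Th = R_1‖R_2 = 4.34 kΩ.
Base-emitter loop: V_Th = I_B·R_Th + V_BE + (β+1)I_B·R_E, so I_B = (8.68 − 0.7) / (4.34 + 101×1.8) = 0.0429 mA.
I_C = β·I_B = 100×0.0429 = 4.29 mA, and I_E = (β+1)I_B = 4.33 mA.
V_CE = V_CC − I_C·R_C − I_E·R_E = 24 − 4.29×1 − 4.33×1.8 = 11.9 V.
V_CE = 11.9 V > 0.2 V confirms active-region operation.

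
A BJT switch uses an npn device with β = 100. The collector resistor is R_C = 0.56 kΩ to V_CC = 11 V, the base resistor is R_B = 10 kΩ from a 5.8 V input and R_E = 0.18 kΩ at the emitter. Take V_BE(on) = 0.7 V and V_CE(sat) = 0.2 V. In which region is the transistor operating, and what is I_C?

Assume active: I_B = (5.8 − 0.7)/(10 + 101×0.18) = 0.181 mA, I_C = β·I_B = 18.1 mA.
Then V_CE = 11 − 18.1×0.56 − 18.3×0.18 = -2.43 V < 0.2 V — the active assumption fails.
Re-solve with V_CE = 0.2 V. KCL at the emitter: V_E/R_E = (V_BB−0.7−V_E)/R_B + (V_CC−0.2−V_E)/R_C, giving V_E = 2.66 V.
I_C = (V_CC − 0.2 − V_E)/R_C = (10.8 − 2.66)/0.56 = 14.5 mA.
Check: I_B = (5.1 − 2.66)/10 = 0.244 mA, and β·I_B = 24.4 mA > I_C, confirming saturation.

saturation; I_C ≈ 15 mA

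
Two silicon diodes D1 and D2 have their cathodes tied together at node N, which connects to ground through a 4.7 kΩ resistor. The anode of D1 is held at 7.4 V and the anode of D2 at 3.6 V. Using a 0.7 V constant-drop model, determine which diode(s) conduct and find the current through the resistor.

Assume both conduct. Then node N would need to be at both 7.4−0.7 = 6.7 V and 3.6−0.7 = 2.9 V, which is impossible.
Assume only D1 conducts: V_N = 7.4 − 0.7 = 6.7 V, so I_R = 6.7/4.7 = 1.43 mA.
Check D2: its anode-to-cathode voltage is 3.6 − 6.7 = -3.1 V < 0.7 V, so it is off. The assumption is consistent.

Only D1 conducts; I_R ≈ 1.4 mA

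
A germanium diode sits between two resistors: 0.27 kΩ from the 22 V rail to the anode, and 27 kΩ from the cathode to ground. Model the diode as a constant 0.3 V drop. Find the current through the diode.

I ≈ 0.8 mA

The two resistors are in series with the diode, so KVL gives 22 = I·0.27 + 0.3 + I·27.
I = (22 − 0.3) / (0.27 + 27) kΩ = 21.7 / 27.3 = 0.796 mA.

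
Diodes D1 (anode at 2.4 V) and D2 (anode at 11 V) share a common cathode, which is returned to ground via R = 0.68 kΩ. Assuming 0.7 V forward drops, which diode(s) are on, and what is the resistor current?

Only D2 conducts; I_R ≈ 15 mA

Assume both conduct. Then node N would need to be at both 2.4−0.7 = 1.7 V and 11−0.7 = 10.3 V, which is impossible.
Assume only D2 conducts: V_N = 11 − 0.7 = 10.3 V, so I_R = 10.3/0.68 = 15.1 mA.
Check D1: its anode-to-cathode voltage is 2.4 − 10.3 = -7.9 V < 0.7 V, so it is off. The assumption is consistent.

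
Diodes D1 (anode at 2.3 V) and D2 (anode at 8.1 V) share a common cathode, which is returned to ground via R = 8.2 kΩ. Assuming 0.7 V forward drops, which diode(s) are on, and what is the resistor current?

Only D2 conducts; I_R ≈ 0.9 mA

Assume both conduct. Then node N would need to be at both 2.3−0.7 = 1.6 V and 8.1−0.7 = 7.4 V, which is impossible.
Assume only D2 conducts: V_N = 8.1 − 0.7 = 7.4 V, so I_R = 7.4/8.2 = 0.902 mA.
Check D1: its anode-to-cathode voltage is 2.3 − 7.4 = -5.1 V < 0.7 V, so it is off. The assumption is consistent.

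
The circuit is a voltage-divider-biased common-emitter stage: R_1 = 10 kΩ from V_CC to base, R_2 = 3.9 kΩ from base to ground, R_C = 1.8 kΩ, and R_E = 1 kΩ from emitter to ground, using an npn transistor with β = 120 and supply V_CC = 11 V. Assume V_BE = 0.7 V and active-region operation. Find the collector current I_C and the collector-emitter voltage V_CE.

Thevenize the base divider: V_Th = V_CC·R_2/(R_1+R_2) = 11×3.9/13.9 = 3.09 V, R_Th = R_1‖R_2 = 2.81 kΩ.
Base-emitter loop: V_Th = I_B·R_Th + V_BE + (β+1)I_B·R_E, so I_B = (3.09 − 0.7) / (2.81 + 121×1) = 0.0193 mA.
I_C = β·I_B = 120×0.0193 = 2.31 mA, and I_E = (β+1)I_B = 2.33 mA.
V_CE = V_CC − I_C·R_C − I_E·R_E = 11 − 2.31×1.8 − 2.33×1 = 4.5 V.
V_CE = 4.5 V > 0.2 V confirms active-region operation.

I_C ≈ 2.3 mA, V_CE ≈ 4.5 V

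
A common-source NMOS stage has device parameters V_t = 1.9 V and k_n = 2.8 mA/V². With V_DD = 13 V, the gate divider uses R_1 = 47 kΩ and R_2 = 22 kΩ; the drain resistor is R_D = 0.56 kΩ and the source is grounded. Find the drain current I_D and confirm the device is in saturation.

V_G = V_DD·R_2/(R_1+R_2) = 13×22/69 = 4.14 V. With the source grounded, V_GS = V_G = 4.14 V.
Assume saturation: I_D = (k_n/2)(V_GS − V_t)² = (2.8/2)×(4.14 − 1.9)² = 1.4×2.24² = 7.06 mA.
V_DS = V_DD − I_D·R_D = 13 − 7.06×0.56 = 9.05 V.
Saturation requires V_DS ≥ V_GS − V_t = 2.24 V; 9.05 ≥ 2.24 ✓.

I_D ≈ 7.1 mA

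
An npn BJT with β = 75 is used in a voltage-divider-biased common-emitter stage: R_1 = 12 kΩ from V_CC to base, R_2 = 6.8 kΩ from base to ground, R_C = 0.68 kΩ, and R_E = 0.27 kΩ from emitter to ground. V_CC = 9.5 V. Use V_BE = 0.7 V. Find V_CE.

Thevenize the base divider: V_Th = V_CC·R_2/(R_1+R_2) = 9.5×6.8/18.8 = 3.44 V, R_Th = R_1‖R_2 = 4.34 kΩ.
Base-emitter loop: V_Th = I_B·R_Th + V_BE + (β+1)I_B·R_E, so I_B = (3.44 − 0.7) / (4.34 + 76×0.27) = 0.11 mA.
I_C = β·I_B = 75×0.11 = 8.25 mA, and I_E = (β+1)I_B = 8.36 mA.
V_CE = V_CC − I_C·R_C − I_E·R_E = 9.5 − 8.25×0.68 − 8.36×0.27 = 1.63 V.
V_CE = 1.63 V > 0.2 V confirms active-region operation.

V_CE ≈ 1.6 V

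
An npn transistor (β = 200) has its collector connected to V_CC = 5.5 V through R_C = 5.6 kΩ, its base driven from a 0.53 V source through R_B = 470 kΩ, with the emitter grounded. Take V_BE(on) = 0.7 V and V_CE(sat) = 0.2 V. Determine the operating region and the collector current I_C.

cutoff; I_C ≈ 0

V_BB = 0.53 V ≤ V_BE(on) = 0.7 V, so the base-emitter junction is not forward biased.
The transistor is in cutoff: I_B = I_C = 0.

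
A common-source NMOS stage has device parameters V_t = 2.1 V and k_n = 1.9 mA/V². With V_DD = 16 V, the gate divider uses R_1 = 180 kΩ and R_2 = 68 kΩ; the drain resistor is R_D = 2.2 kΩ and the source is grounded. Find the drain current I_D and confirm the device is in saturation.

I_D ≈ 5 mA

V_G = V_DD·R_2/(R_1+R_2) = 16×68/248 = 4.39 V. With the source grounded, V_GS = V_G = 4.39 V.
Assume saturation: I_D = (k_n/2)(V_GS − V_t)² = (1.9/2)×(4.39 − 2.1)² = 0.95×2.29² = 4.97 mA.
V_DS = V_DD − I_D·R_D = 16 − 4.97×2.2 = 5.07 V.
Saturation requires V_DS ≥ V_GS − V_t = 2.29 V; 5.07 ≥ 2.29 ✓.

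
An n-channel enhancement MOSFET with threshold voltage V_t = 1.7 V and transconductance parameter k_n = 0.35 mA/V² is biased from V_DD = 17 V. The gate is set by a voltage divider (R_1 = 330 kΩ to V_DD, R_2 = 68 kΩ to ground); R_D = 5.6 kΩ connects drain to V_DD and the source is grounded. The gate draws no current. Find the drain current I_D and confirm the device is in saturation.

V_G = V_DD·R_2/(R_1+R_2) = 17×68/398 = 2.9 V. With the source grounded, V_GS = V_G = 2.9 V.
Assume saturation: I_D = (k_n/2)(V_GS − V_t)² = (0.35/2)×(2.9 − 1.7)² = 0.175×1.2² = 0.254 mA.
V_DS = V_DD − I_D·R_D = 17 − 0.254×5.6 = 15.6 V.
Saturation requires V_DS ≥ V_GS − V_t = 1.2 V; 15.6 ≥ 1.2 ✓.

I_D ≈ 0.25 mA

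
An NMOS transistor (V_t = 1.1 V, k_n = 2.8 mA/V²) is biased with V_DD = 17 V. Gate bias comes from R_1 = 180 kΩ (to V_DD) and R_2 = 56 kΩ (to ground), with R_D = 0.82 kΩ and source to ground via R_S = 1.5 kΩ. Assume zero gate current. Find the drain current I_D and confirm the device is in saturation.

I_D ≈ 1.3 mA

V_G = V_DD·R_2/(R_1+R_2) = 17×56/236 = 4.03 V.
Assume saturation: I_D = (k_n/2)(V_GS − V_t)² with V_GS = V_G − I_D·R_S = 4.03 − 1.5·I_D.
Substituting gives 3.15·I_D² − 13.3·I_D + 12.1 = 0, with roots I_D = 1.31 or 2.92 mA.
The root I_D = 2.92 mA gives V_GS = -0.344 V ≤ V_t, so take I_D = 1.31 mA.
Then V_GS = 2.07 V and V_DS = V_DD − I_D(R_D+R_S) = 17 − 1.31×2.32 = 14 V.
Saturation requires V_DS ≥ V_GS − V_t = 0.968 V; 14 ≥ 0.968 ✓.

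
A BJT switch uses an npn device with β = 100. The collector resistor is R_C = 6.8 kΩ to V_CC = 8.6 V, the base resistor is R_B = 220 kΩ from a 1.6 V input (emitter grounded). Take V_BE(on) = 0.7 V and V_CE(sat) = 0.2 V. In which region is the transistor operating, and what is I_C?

Assume active. Base-emitter loop: I_B = (V_BB − V_BE)/R_B = (1.6 − 0.7)/220 = 0.00409 mA.
I_C = β·I_B = 100×0.00409 = 0.409 mA.
V_CE = V_CC − I_C·R_C = 8.6 − 0.409×6.8 = 5.82 V > V_CE(sat), so the active-region assumption holds.

active; I_C ≈ 0.41 mA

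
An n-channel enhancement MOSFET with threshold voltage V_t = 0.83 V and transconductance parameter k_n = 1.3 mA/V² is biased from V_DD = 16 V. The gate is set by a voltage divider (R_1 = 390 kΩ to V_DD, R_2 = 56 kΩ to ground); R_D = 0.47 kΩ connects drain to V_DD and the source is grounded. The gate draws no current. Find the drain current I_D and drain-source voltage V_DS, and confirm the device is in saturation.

V_G = V_DD·R_2/(R_1+R_2) = 16×56/446 = 2.01 V. With the source grounded, V_GS = V_G = 2.01 V.
Assume saturation: I_D = (k_n/2)(V_GS − V_t)² = (1.3/2)×(2.01 − 0.83)² = 0.65×1.18² = 0.903 mA.
V_DS = V_DD − I_D·R_D = 16 − 0.903×0.47 = 15.6 V.
Saturation requires V_DS ≥ V_GS − V_t = 1.18 V; 15.6 ≥ 1.18 ✓.

I_D ≈ 0.9 mA, V_DS ≈ 16 V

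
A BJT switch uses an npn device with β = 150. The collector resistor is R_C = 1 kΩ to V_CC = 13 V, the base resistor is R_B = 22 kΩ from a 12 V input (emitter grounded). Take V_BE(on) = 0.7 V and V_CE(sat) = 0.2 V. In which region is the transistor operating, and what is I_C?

saturation; I_C ≈ 13 mA

Assume active: I_B = (12 − 0.7)/22 = 0.514 mA, giving I_C = β·I_B = 77 mA.
But then V_CE = 13 − 77×1 = -64 V < V_CE(sat) = 0.2 V — impossible in the active region.
So the transistor is saturated. With V_CE = 0.2 V, I_C = (V_CC − 0.2)/R_C = 12.8/1 = 12.8 mA.
Check: β·I_B = 77 mA > I_C = 12.8 mA, confirming saturation.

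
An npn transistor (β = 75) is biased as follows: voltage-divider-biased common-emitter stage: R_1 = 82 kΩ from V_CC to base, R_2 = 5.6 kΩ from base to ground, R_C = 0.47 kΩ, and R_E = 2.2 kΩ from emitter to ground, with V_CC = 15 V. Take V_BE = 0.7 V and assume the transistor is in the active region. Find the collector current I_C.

Thevenize the base divider: V_Th = V_CC·R_2/(R_1+R_2) = 15×5.6/87.6 = 0.959 V, R_Th = R_1‖R_2 = 5.24 kΩ.
Base-emitter loop: V_Th = I_B·R_Th + V_BE + (β+1)I_B·R_E, so I_B = (0.959 − 0.7) / (5.24 + 76×2.2) = 0.0015 mA.
I_C = β·I_B = 75×0.0015 = 0.113 mA, and I_E = (β+1)I_B = 0.114 mA.
V_CE = V_CC − I_C·R_C − I_E·R_E = 15 − 0.113×0.47 − 0.114×2.2 = 14.7 V.
V_CE = 14.7 V > 0.2 V confirms active-region operation.

I_C ≈ 0.11 mA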